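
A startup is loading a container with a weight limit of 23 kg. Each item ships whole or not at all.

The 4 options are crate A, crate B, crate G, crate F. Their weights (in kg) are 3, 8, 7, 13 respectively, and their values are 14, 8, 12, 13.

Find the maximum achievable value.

Treat it as a binary knapsack problem.
crate A + crate G + crate F: weight 3 + 7 + 13 = 23 ≤ 23, value 14 + 12 + 13 = 39.
crate A + crate B + crate G: weight 3 + 8 + 7 = 18 ≤ 23, value 14 + 8 + 12 = 34.
Best is crate A, crate G, and crate F with total value 39.

39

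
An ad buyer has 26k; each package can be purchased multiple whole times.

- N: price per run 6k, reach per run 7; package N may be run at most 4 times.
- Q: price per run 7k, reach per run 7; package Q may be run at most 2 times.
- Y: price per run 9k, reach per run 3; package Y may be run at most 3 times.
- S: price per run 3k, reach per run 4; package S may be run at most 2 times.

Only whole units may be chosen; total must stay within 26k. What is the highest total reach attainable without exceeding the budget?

29

2×N, 1×Q, and 2×S: price 25 ≤ 26, reach 2·7 + 1·7 + 2·4 = 29.
1×N, 2×Q, and 2×S: price 26 ≤ 26, reach 1·7 + 2·7 + 2·4 = 29.
Best is 29.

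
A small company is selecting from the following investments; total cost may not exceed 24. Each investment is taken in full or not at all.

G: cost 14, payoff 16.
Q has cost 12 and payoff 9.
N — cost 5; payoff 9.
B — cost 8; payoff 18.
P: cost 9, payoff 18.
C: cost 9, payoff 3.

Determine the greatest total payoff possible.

45

Take N, B, and P: cost 5 + 8 + 9 = 22 ≤ 24, payoff 9 + 18 + 18 = 45.
No other feasible combination does better.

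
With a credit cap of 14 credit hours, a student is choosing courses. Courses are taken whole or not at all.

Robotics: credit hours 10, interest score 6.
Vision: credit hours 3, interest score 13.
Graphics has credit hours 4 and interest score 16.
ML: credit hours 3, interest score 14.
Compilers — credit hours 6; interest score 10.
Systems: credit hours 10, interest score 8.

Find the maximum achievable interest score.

Allowing fractional choices, the relaxed optimum would be about 49.7, but courses are indivisible.
Graphics + ML + Compilers: credit hours 4 + 3 + 6 = 13 ≤ 14, interest score 16 + 14 + 10 = 40.
Vision + Graphics + Compilers: credit hours 3 + 4 + 6 = 13 ≤ 14, interest score 13 + 16 + 10 = 39.
Vision + Graphics + ML: credit hours 3 + 4 + 3 = 10 ≤ 14, interest score 13 + 16 + 14 = 43.
Best is Vision, Graphics, and ML with total interest score 43.

43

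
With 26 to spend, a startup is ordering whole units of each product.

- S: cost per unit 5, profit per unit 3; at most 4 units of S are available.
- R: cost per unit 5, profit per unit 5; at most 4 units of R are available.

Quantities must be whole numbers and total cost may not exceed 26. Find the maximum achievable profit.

23

This is a bounded integer knapsack.
R has the best ratio (5/5); taking only R gives at most 4×5 = 20 (stopped by the supply cap of 4).
Mixing does better — 1×S and 4×R: cost 25 ≤ 26, profit 1·3 + 4·5 = 23.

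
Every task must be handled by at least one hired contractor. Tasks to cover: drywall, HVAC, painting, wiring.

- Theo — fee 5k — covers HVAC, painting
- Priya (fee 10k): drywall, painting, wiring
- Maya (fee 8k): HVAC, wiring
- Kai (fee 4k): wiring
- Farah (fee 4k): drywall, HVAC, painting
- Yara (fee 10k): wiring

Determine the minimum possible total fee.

Choose Kai and Farah: together they cover drywall, HVAC, painting, wiring — every task.
Total fee: 4 + 4 = 8.

8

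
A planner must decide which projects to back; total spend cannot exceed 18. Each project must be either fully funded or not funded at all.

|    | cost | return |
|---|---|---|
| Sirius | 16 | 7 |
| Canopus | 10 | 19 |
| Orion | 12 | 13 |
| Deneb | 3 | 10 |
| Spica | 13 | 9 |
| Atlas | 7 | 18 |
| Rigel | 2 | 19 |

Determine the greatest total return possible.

This is an integer program with binary decision variables.
Take Canopus, Deneb, and Rigel: cost 10 + 3 + 2 = 15 ≤ 18, return 19 + 10 + 19 = 48.
No other feasible combination does better.

48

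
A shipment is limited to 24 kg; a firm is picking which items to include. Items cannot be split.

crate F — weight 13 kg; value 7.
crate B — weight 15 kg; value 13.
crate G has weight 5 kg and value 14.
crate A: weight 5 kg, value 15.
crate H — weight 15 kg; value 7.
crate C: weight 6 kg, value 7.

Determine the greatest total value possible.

Allowing fractional choices, the relaxed optimum would be about 42.9, but items are indivisible.
crate G + crate A + crate C: weight 5 + 5 + 6 = 16 ≤ 24, value 14 + 15 + 7 = 36.
crate F + crate G + crate A: weight 13 + 5 + 5 = 23 ≤ 24, value 7 + 14 + 15 = 36.
crate G + crate A: weight 5 + 5 = 10 ≤ 24, value 14 + 15 = 29.
The maximum value is 36; one optimal choice is crate G, crate A, and crate C.

36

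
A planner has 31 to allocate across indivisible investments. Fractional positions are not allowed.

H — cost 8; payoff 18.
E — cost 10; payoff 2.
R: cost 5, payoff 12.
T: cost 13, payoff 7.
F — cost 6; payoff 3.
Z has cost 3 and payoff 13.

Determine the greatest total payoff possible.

50

Allowing fractional choices, the relaxed optimum would be about 51.0, but investments are indivisible.
H + R + F + Z: cost 8 + 5 + 6 + 3 = 22 ≤ 31, payoff 18 + 12 + 3 + 13 = 46.
H + R + T + Z: cost 8 + 5 + 13 + 3 = 29 ≤ 31, payoff 18 + 12 + 7 + 13 = 50.
H + E + R + Z: cost 8 + 10 + 5 + 3 = 26 ≤ 31, payoff 18 + 2 + 12 + 13 = 45.
Best is H, R, T, and Z with total payoff 50.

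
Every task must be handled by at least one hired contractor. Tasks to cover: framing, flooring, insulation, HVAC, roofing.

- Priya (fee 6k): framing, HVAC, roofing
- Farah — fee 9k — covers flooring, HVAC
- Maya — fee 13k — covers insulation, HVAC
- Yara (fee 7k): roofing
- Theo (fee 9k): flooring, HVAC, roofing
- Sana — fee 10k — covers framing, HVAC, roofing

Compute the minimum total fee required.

28

Choose Priya, Farah, and Maya: together they cover framing, flooring, insulation, HVAC, roofing — every task.
Total fee: 6 + 9 + 13 = 28.
No cover costs less than 28.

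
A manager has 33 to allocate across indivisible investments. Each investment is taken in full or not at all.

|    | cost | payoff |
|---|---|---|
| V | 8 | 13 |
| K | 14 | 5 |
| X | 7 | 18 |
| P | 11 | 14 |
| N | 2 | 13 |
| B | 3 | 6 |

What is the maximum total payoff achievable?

64

Allowing fractional choices, the relaxed optimum would be about 64.7, but investments are indivisible.
X + P + N + B: cost 7 + 11 + 2 + 3 = 23 ≤ 33, payoff 18 + 14 + 13 + 6 = 51.
V + X + P + N: cost 8 + 7 + 11 + 2 = 28 ≤ 33, payoff 13 + 18 + 14 + 13 = 58.
V + X + P + N + B: cost 8 + 7 + 11 + 2 + 3 = 31 ≤ 33, payoff 13 + 18 + 14 + 13 + 6 = 64.
Best is V, X, P, N, and B with total payoff 64.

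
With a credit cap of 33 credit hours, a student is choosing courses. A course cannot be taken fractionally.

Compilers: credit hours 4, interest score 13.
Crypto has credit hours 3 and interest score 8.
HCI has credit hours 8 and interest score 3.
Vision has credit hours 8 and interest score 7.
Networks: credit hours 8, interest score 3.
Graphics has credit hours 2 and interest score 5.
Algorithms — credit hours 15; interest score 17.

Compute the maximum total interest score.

50

Take Compilers, Crypto, Vision, Graphics, and Algorithms: credit hours 4 + 3 + 8 + 2 + 15 = 32 ≤ 33, interest score 13 + 8 + 7 + 5 + 17 = 50.
No other feasible combination does better.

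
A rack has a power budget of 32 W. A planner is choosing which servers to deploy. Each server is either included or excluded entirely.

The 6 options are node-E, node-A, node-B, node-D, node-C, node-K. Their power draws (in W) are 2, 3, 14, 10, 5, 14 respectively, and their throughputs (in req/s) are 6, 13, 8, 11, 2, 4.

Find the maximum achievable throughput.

38

Take node-E, node-A, node-B, and node-D: power draw 2 + 3 + 14 + 10 = 29 ≤ 32, throughput 6 + 13 + 8 + 11 = 38.
No other feasible combination does better.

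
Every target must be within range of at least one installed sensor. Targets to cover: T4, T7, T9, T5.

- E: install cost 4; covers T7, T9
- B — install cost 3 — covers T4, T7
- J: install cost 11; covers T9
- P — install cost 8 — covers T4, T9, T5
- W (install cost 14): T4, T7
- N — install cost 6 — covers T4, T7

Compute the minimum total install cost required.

Choose B and P: together they cover T4, T7, T9, T5 — every target.
Total install cost: 3 + 8 = 11.

11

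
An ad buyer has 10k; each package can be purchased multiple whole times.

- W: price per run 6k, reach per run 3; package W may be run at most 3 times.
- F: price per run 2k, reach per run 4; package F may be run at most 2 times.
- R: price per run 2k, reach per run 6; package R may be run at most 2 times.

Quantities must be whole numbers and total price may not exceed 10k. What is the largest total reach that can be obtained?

20

1×F and 2×R: price 6 ≤ 10, reach 1·4 + 2·6 = 16.
2×F and 2×R: price 8 ≤ 10, reach 2·4 + 2·6 = 20.
Best is 20.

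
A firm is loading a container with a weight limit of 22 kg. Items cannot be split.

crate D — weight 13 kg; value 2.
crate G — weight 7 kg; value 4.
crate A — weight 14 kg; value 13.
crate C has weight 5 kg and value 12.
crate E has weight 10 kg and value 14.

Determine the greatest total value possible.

Allowing fractional choices, the relaxed optimum would be about 32.5, but items are indivisible.
crate C + crate E: weight 5 + 10 = 15 ≤ 22, value 12 + 14 = 26.
crate G + crate C + crate E: weight 7 + 5 + 10 = 22 ≤ 22, value 4 + 12 + 14 = 30.
crate A + crate C: weight 14 + 5 = 19 ≤ 22, value 13 + 12 = 25.
Best is crate G, crate C, and crate E with total value 30.

30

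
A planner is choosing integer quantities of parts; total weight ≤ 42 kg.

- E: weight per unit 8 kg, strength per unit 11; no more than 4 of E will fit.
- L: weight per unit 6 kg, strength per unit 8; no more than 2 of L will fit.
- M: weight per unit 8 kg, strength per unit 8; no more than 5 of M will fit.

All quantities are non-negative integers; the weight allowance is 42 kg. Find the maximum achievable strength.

52

This is a bounded integer knapsack.
Take 4×E and 1×M: weight 40 ≤ 42, strength 4·11 + 1·8 = 52.
E has the best ratio (11/8) and is taken to its limit of 4; remaining capacity is filled optimally with the others.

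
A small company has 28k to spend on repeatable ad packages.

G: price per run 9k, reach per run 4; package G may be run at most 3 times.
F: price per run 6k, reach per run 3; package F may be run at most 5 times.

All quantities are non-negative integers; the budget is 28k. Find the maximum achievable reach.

13

F has the best ratio (3/6); taking only F gives at most 4×3 = 12 (stopped by the price limit).
Mixing does better — 1×G and 3×F: price 27 ≤ 28, reach 1·4 + 3·3 = 13.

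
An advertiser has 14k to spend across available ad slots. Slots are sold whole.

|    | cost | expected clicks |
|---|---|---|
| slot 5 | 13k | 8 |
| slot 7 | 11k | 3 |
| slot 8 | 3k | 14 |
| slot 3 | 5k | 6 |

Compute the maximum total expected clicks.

20

Allowing fractional choices, the relaxed optimum would be about 23.7, but ad slots are indivisible.
slot 7 + slot 8: cost 11 + 3 = 14 ≤ 14, expected clicks 3 + 14 = 17.
slot 8: cost 3 ≤ 14, expected clicks 14.
slot 8 + slot 3: cost 3 + 5 = 8 ≤ 14, expected clicks 14 + 6 = 20.
Best is slot 8 and slot 3 with total expected clicks 20.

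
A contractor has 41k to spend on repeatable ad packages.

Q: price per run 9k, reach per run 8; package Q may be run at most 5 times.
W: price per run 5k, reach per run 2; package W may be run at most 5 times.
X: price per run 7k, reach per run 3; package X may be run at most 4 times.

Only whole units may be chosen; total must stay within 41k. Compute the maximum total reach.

34

Q has the best ratio (8/9); taking only Q gives at most 4×8 = 32 (stopped by the price limit).
Mixing does better — 4×Q and 1×W: price 41 ≤ 41, reach 4·8 + 1·2 = 34.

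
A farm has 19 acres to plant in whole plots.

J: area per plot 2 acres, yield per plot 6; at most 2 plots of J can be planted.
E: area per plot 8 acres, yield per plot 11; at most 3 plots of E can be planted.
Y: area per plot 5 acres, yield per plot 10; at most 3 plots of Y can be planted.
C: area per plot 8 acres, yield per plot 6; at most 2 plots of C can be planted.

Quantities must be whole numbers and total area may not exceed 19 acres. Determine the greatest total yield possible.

Take 2×J and 3×Y: area 19 ≤ 19, yield 2·6 + 3·10 = 42.
J has the best ratio (6/2) and is taken to its limit of 2; remaining capacity is filled optimally with the others.

42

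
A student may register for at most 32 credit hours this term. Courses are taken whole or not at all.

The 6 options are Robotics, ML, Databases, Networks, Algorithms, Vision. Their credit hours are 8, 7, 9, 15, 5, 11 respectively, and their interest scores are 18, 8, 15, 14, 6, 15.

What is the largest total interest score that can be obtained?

Allowing fractional choices, the relaxed optimum would be about 52.8, but courses are indivisible.
Robotics + ML + Databases + Algorithms: credit hours 8 + 7 + 9 + 5 = 29 ≤ 32, interest score 18 + 8 + 15 + 6 = 47.
Robotics + ML + Algorithms + Vision: credit hours 8 + 7 + 5 + 11 = 31 ≤ 32, interest score 18 + 8 + 6 + 15 = 47.
Robotics + Databases + Vision: credit hours 8 + 9 + 11 = 28 ≤ 32, interest score 18 + 15 + 15 = 48.
Best is Robotics, Databases, and Vision with total interest score 48.

48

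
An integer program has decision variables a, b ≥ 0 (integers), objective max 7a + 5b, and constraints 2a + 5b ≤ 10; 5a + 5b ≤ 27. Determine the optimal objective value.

35

(a,b)=(5,0): 2·5+5·0=10≤10, 5·5+5·0=25≤27, objective 35.
(a,b)=(4,0): 2·4+5·0=8≤10, 5·4+5·0=20≤27, objective 28.
Maximum is 35 at (a,b)=(5,0).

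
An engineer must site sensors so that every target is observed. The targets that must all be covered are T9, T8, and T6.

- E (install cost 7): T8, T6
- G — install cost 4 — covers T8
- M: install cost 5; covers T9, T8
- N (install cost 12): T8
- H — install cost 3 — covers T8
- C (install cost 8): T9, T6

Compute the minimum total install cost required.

This is an integer covering problem.
The greedy cost-per-new-target heuristic would pick M and E for 12, but a cheaper cover exists.
Choose H and C: together they cover T9, T8, T6 — every target.
Total install cost: 3 + 8 = 11.
No cover costs less than 11.

11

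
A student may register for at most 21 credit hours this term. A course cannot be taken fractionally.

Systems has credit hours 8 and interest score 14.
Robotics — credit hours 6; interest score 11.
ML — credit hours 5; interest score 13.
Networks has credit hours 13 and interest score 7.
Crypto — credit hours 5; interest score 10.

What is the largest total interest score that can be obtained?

Allowing fractional choices, the relaxed optimum would be about 42.8, but courses are indivisible.
Systems + Robotics + Crypto: credit hours 8 + 6 + 5 = 19 ≤ 21, interest score 14 + 11 + 10 = 35.
Systems + Robotics + ML: credit hours 8 + 6 + 5 = 19 ≤ 21, interest score 14 + 11 + 13 = 38.
Systems + ML + Crypto: credit hours 8 + 5 + 5 = 18 ≤ 21, interest score 14 + 13 + 10 = 37.
Best is Systems, Robotics, and ML with total interest score 38.

38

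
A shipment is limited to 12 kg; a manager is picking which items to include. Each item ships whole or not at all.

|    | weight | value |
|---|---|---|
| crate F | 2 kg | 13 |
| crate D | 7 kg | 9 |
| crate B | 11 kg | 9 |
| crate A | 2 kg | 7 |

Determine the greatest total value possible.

29

Allowing fractional choices, the relaxed optimum would be about 29.8, but items are indivisible.
crate F + crate D + crate A: weight 2 + 7 + 2 = 11 ≤ 12, value 13 + 9 + 7 = 29.
crate F + crate D: weight 2 + 7 = 9 ≤ 12, value 13 + 9 = 22.
Best is crate F, crate D, and crate A with total value 29.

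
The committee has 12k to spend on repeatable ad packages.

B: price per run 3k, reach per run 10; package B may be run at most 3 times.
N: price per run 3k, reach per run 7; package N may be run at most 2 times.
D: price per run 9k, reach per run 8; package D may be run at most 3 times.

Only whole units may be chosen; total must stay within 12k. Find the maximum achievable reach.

37

2×B and 2×N: price 12 ≤ 12, reach 2·10 + 2·7 = 34.
3×B and 1×N: price 12 ≤ 12, reach 3·10 + 1·7 = 37.
Best is 37.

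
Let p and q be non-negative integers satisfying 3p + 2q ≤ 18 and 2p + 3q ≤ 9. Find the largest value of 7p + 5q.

28

(p,q)=(4,0) is feasible, giving 28.
(p,q)=(3,1) is feasible, giving 26.
(p,q)=(3,0) is feasible, giving 21.
Maximum is 28 at (p,q)=(4,0).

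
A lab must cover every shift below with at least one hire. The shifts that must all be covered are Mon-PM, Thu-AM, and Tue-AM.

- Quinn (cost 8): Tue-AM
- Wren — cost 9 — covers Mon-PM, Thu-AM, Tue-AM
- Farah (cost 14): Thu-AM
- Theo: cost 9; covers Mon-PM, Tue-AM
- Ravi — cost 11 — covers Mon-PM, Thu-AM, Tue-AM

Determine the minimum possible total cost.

9

Wren alone covers Mon-PM, Thu-AM, Tue-AM — every shift.
Total cost: 9.
No cover costs less than 9.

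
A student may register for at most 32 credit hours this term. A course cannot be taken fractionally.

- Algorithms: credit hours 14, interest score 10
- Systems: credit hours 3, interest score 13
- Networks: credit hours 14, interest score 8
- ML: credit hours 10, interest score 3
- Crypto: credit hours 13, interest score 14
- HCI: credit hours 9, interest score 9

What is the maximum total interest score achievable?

37

Allowing fractional choices, the relaxed optimum would be about 41.0, but courses are indivisible.
Systems + Crypto + HCI: credit hours 3 + 13 + 9 = 25 ≤ 32, interest score 13 + 14 + 9 = 36.
Systems + Networks + Crypto: credit hours 3 + 14 + 13 = 30 ≤ 32, interest score 13 + 8 + 14 = 35.
Algorithms + Systems + Crypto: credit hours 14 + 3 + 13 = 30 ≤ 32, interest score 10 + 13 + 14 = 37.
Best is Algorithms, Systems, and Crypto with total interest score 37.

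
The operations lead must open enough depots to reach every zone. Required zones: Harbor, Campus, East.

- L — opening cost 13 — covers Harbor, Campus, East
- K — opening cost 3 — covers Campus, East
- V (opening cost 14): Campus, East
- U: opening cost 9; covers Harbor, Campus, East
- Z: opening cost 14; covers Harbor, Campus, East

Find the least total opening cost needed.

9

U alone covers Harbor, Campus, East — every zone.
Total opening cost: 9.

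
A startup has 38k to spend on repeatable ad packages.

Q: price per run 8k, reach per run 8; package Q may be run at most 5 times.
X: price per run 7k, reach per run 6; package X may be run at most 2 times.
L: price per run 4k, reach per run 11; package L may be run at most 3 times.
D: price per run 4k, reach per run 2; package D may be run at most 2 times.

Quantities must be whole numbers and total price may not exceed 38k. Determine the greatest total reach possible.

57

This is a bounded integer knapsack.
Take 3×Q and 3×L: price 36 ≤ 38, reach 3·8 + 3·11 = 57.
L has the best ratio (11/4) and is taken to its limit of 3; remaining capacity is filled optimally with the others.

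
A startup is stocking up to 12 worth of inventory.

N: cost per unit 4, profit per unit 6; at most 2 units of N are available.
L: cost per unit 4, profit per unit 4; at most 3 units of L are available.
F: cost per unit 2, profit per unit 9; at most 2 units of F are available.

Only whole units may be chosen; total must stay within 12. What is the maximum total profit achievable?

30

1×N, 1×L, and 2×F: cost 12 ≤ 12, profit 1·6 + 1·4 + 2·9 = 28.
2×N and 2×F: cost 12 ≤ 12, profit 2·6 + 2·9 = 30.
Best is 30.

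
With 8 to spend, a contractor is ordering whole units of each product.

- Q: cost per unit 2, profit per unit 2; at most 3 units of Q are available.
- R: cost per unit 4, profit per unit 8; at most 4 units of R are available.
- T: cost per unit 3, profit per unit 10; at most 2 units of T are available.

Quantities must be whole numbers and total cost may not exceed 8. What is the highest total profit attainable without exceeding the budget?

This is a bounded integer knapsack.
2×T: cost 6 ≤ 8, profit 2·10 = 20.
1×Q and 2×T: cost 8 ≤ 8, profit 1·2 + 2·10 = 22.
Best is 22.

22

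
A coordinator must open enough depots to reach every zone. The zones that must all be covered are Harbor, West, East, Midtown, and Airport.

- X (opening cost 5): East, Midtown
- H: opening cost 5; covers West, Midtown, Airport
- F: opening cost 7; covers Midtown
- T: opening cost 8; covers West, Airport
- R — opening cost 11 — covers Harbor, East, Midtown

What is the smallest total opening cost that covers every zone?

16

Choose H and R: together they cover Harbor, West, East, Midtown, Airport — every zone.
Total opening cost: 5 + 11 = 16.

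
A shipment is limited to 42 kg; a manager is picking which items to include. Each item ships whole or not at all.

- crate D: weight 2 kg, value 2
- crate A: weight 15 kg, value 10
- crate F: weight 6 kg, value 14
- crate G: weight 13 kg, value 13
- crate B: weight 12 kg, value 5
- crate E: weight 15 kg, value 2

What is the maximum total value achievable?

This is a 0-1 knapsack instance.
crate D + crate A + crate F + crate G: weight 2 + 15 + 6 + 13 = 36 ≤ 42, value 2 + 10 + 14 + 13 = 39.
crate D + crate F + crate G + crate B: weight 2 + 6 + 13 + 12 = 33 ≤ 42, value 2 + 14 + 13 + 5 = 34.
crate A + crate F + crate G: weight 15 + 6 + 13 = 34 ≤ 42, value 10 + 14 + 13 = 37.
Best is crate D, crate A, crate F, and crate G with total value 39.

39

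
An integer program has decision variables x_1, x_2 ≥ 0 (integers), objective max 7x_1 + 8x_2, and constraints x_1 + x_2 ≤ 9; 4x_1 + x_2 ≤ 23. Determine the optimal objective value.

72

(x_1,x_2)=(0,9): 1·0+1·9=9≤9, 4·0+1·9=9≤23, objective 72.
(x_1,x_2)=(1,8): 1·1+1·8=9≤9, 4·1+1·8=12≤23, objective 71.
Maximum is 72 at (x_1,x_2)=(0,9).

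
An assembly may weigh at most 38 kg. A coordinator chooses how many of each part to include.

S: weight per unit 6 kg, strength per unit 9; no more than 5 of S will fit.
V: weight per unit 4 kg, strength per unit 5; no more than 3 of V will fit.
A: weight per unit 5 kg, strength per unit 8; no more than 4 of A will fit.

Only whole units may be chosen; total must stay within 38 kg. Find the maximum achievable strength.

This is a bounded integer knapsack.
A has the best ratio (8/5); taking only A gives at most 4×8 = 32 (stopped by the supply cap of 4).
Mixing does better — 3×S and 4×A: weight 38 ≤ 38, strength 3·9 + 4·8 = 59.

59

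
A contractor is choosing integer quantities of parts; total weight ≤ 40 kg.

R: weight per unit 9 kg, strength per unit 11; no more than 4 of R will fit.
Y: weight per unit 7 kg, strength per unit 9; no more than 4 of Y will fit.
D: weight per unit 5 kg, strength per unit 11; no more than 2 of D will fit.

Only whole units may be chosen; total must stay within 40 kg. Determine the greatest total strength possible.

60

D has the best ratio (11/5); taking only D gives at most 2×11 = 22 (stopped by the supply cap of 2).
Mixing does better — 1×R, 3×Y, and 2×D: weight 40 ≤ 40, strength 1·11 + 3·9 + 2·11 = 60.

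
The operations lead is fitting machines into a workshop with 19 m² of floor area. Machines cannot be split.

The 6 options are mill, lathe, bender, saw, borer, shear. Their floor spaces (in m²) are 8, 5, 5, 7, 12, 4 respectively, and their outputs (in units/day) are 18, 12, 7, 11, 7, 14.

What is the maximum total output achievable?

This is a 0-1 knapsack instance.
Allowing fractional choices, the relaxed optimum would be about 47.1, but machines are indivisible.
mill + saw + shear: floor space 8 + 7 + 4 = 19 ≤ 19, output 18 + 11 + 14 = 43.
mill + lathe + shear: floor space 8 + 5 + 4 = 17 ≤ 19, output 18 + 12 + 14 = 44.
mill + bender + shear: floor space 8 + 5 + 4 = 17 ≤ 19, output 18 + 7 + 14 = 39.
Best is mill, lathe, and shear with total output 44.

44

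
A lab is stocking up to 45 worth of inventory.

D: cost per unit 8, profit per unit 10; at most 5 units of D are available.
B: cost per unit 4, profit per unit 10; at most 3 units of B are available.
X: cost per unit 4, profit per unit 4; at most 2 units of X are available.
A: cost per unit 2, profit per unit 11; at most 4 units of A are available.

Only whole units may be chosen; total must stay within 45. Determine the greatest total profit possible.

104

A has the best ratio (11/2); taking only A gives at most 4×11 = 44 (stopped by the supply cap of 4).
Mixing does better — 3×D, 3×B, and 4×A: cost 44 ≤ 45, profit 3·10 + 3·10 + 4·11 = 104.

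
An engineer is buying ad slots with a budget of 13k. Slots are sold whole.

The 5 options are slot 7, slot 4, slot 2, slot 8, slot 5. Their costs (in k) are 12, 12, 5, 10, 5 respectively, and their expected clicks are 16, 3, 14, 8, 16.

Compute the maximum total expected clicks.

Treat it as a binary knapsack problem.
Take slot 2 and slot 5: cost 5 + 5 = 10 ≤ 13, expected clicks 14 + 16 = 30.
No other feasible combination does better.

30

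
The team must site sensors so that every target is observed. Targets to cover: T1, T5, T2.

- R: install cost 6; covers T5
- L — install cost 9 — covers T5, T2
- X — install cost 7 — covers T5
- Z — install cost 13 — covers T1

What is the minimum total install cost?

22

Choose L and Z: together they cover T1, T5, T2 — every target.
Total install cost: 9 + 13 = 22.
No cover costs less than 22.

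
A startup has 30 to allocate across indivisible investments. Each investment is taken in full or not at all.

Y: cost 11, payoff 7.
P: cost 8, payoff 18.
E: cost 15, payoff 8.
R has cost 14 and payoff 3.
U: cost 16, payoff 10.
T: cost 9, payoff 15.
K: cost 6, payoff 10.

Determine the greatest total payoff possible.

43

Take P, T, and K: cost 8 + 9 + 6 = 23 ≤ 30, payoff 18 + 15 + 10 = 43.
No other feasible combination does better.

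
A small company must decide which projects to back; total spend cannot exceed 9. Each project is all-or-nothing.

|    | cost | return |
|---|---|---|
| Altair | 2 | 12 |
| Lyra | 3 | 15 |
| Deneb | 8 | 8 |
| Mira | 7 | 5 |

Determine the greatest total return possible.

27

Altair + Lyra: cost 2 + 3 = 5 ≤ 9, return 12 + 15 = 27.
Lyra: cost 3 ≤ 9, return 15.
Altair + Mira: cost 2 + 7 = 9 ≤ 9, return 12 + 5 = 17.
Best is Altair and Lyra with total return 27.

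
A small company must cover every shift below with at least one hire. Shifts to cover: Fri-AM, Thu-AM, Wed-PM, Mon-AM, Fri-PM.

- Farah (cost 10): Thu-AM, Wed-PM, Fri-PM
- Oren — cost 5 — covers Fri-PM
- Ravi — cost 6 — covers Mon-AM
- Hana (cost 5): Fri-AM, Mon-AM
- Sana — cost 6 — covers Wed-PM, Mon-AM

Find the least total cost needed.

15

Choose Farah and Hana: together they cover Fri-AM, Thu-AM, Wed-PM, Mon-AM, Fri-PM — every shift.
Total cost: 10 + 5 = 15.
No cover costs less than 15.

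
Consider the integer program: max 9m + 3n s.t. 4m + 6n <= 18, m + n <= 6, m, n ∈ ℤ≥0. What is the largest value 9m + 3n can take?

36

Relaxing integrality, the LP optimum is 40.50 at (m,n) = (4.5, 0), which is not an integer point.
(m,n)=(4,0): 4·4+6·0=16≤18, 1·4+1·0=4≤6, objective 36.
(m,n)=(3,1): 4·3+6·1=18≤18, 1·3+1·1=4≤6, objective 30.
(m,n)=(3,0): 4·3+6·0=12≤18, 1·3+1·0=3≤6, objective 27.
Maximum is 36 at (m,n)=(4,0).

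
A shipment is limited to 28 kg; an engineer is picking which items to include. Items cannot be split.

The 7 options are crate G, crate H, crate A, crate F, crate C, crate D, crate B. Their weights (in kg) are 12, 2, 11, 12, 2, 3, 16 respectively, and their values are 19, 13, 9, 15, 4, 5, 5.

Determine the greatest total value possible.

51

This is a 0-1 knapsack instance.
Take crate G, crate H, crate F, and crate C: weight 12 + 2 + 12 + 2 = 28 ≤ 28, value 19 + 13 + 15 + 4 = 51.
No other feasible combination does better.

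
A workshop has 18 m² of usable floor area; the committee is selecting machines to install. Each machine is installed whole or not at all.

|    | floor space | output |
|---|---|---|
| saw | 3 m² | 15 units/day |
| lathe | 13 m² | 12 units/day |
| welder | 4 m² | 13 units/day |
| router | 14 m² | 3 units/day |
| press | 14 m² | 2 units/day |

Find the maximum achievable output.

Take saw and welder: floor space 3 + 4 = 7 ≤ 18, output 15 + 13 = 28.
No other feasible combination does better.

28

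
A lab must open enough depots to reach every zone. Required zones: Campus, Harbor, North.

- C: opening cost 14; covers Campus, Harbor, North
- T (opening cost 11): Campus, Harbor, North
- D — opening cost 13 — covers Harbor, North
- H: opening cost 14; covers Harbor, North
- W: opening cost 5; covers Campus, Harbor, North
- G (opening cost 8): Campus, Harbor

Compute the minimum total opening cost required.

5

W alone covers Campus, Harbor, North — every zone.
Total opening cost: 5.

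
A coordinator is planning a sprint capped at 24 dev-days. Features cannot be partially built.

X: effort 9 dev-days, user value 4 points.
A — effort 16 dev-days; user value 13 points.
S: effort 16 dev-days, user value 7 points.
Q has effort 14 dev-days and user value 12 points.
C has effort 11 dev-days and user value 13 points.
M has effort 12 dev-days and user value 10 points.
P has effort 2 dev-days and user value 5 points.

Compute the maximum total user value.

Treat it as a binary knapsack problem.
Allowing fractional choices, the relaxed optimum would be about 27.4, but features are indivisible.
C + M: effort 11 + 12 = 23 ≤ 24, user value 13 + 10 = 23.
X + C + P: effort 9 + 11 + 2 = 22 ≤ 24, user value 4 + 13 + 5 = 22.
Best is C and M with total user value 23.

23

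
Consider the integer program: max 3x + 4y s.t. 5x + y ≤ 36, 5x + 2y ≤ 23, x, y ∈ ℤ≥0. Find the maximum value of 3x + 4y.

(x,y)=(0,11): 5·0+1·11=11≤36, 5·0+2·11=22≤23, objective 44.
(x,y)=(0,10): 5·0+1·10=10≤36, 5·0+2·10=20≤23, objective 40.
The best lattice point is (0,11), giving 44.

44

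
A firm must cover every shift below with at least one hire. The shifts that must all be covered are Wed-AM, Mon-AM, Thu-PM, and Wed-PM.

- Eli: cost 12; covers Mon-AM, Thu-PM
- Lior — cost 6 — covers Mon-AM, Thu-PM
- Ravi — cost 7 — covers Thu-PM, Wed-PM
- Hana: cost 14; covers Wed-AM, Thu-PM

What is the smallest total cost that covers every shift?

27

Choose Lior, Ravi, and Hana: together they cover Wed-AM, Mon-AM, Thu-PM, Wed-PM — every shift.
Total cost: 6 + 7 + 14 = 27.
No cover costs less than 27.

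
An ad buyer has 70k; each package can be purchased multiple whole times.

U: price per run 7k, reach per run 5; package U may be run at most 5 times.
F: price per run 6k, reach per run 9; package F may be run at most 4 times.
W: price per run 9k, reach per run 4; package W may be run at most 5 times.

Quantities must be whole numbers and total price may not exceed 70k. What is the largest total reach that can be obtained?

This is a bounded integer knapsack.
F has the best ratio (9/6); taking only F gives at most 4×9 = 36 (stopped by the supply cap of 4).
Mixing does better — 5×U, 4×F, and 1×W: price 68 ≤ 70, reach 5·5 + 4·9 + 1·4 = 65.

65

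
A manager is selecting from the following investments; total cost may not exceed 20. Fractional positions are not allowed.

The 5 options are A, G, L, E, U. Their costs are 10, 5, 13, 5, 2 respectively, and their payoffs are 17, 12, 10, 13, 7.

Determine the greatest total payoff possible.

42

Allowing fractional choices, the relaxed optimum would be about 45.6, but investments are indivisible.
A + G + U: cost 10 + 5 + 2 = 17 ≤ 20, payoff 17 + 12 + 7 = 36.
A + E + U: cost 10 + 5 + 2 = 17 ≤ 20, payoff 17 + 13 + 7 = 37.
A + G + E: cost 10 + 5 + 5 = 20 ≤ 20, payoff 17 + 12 + 13 = 42.
Best is A, G, and E with total payoff 42.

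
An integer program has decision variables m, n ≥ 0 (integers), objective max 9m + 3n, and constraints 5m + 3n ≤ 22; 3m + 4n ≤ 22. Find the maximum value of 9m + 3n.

36

Relaxing integrality, the LP optimum is 39.60 at (m,n) = (4.4, 0), which is not an integer point.
(m,n)=(4,0) is feasible, giving 36.
(m,n)=(3,1) is feasible, giving 30.
(m,n)=(3,0) is feasible, giving 27.
No feasible integer point exceeds 36.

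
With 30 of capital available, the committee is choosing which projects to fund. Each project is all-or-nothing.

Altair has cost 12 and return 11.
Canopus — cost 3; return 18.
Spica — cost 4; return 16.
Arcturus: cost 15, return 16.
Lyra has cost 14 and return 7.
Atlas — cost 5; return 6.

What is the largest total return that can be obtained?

This is a 0-1 knapsack instance.
Take Canopus, Spica, Arcturus, and Atlas: cost 3 + 4 + 15 + 5 = 27 ≤ 30, return 18 + 16 + 16 + 6 = 56.
No other feasible combination does better.

56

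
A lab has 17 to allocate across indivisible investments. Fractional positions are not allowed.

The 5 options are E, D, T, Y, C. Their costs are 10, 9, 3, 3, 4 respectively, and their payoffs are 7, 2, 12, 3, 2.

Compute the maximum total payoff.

Treat it as a binary knapsack problem.
Take E, T, and Y: cost 10 + 3 + 3 = 16 ≤ 17, payoff 7 + 12 + 3 = 22.
No other feasible combination does better.

22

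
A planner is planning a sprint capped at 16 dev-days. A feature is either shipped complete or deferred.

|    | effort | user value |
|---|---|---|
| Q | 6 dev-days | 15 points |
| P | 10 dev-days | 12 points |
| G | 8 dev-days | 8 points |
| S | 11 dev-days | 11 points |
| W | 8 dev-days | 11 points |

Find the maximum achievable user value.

Q + W: effort 6 + 8 = 14 ≤ 16, user value 15 + 11 = 26.
Q + G: effort 6 + 8 = 14 ≤ 16, user value 15 + 8 = 23.
Q + P: effort 6 + 10 = 16 ≤ 16, user value 15 + 12 = 27.
Best is Q and P with total user value 27.

27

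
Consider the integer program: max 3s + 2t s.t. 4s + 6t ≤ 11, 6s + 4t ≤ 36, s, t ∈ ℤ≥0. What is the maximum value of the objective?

(s,t)=(2,0): 4·2+6·0=8≤11, 6·2+4·0=12≤36, objective 6.
(s,t)=(1,1): 4·1+6·1=10≤11, 6·1+4·1=10≤36, objective 5.
(s,t)=(1,0): 4·1+6·0=4≤11, 6·1+4·0=6≤36, objective 3.
No feasible integer point exceeds 6.

6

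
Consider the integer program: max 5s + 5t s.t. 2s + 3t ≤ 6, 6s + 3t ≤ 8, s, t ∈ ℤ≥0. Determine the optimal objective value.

The continuous relaxation peaks at (0.5, 1.67) with value 10.83; rounding to a feasible lattice point costs some objective.
(s,t)=(0,2): 2·0+3·2=6≤6, 6·0+3·2=6≤8, objective 10.
(s,t)=(0,1): 2·0+3·1=3≤6, 6·0+3·1=3≤8, objective 5.
(s,t)=(1,0): 2·1+3·0=2≤6, 6·1+3·0=6≤8, objective 5.
Maximum is 10 at (s,t)=(0,2).

10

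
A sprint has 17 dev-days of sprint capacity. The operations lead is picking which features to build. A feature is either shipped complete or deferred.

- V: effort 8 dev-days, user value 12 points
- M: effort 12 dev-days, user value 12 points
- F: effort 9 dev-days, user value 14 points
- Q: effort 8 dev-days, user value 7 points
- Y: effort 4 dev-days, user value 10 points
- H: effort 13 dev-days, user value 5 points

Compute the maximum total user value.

Allowing fractional choices, the relaxed optimum would be about 30.0, but features are indivisible.
V + Y: effort 8 + 4 = 12 ≤ 17, user value 12 + 10 = 22.
V + F: effort 8 + 9 = 17 ≤ 17, user value 12 + 14 = 26.
F + Y: effort 9 + 4 = 13 ≤ 17, user value 14 + 10 = 24.
Best is V and F with total user value 26.

26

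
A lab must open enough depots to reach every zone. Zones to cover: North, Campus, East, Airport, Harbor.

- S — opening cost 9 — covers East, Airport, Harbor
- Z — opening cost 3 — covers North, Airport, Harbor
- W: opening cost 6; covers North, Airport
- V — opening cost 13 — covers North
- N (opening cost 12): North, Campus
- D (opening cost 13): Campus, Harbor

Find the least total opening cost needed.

This is an integer covering problem.
Choose S and N: together they cover North, Campus, East, Airport, Harbor — every zone.
Total opening cost: 9 + 12 = 21.

21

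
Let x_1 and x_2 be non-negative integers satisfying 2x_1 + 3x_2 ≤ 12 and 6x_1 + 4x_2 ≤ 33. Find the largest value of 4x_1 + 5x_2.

22

(x_1,x_2)=(3,2): 2·3+3·2=12≤12, 6·3+4·2=26≤33, objective 22.
(x_1,x_2)=(4,1): 2·4+3·1=11≤12, 6·4+4·1=28≤33, objective 21.
(x_1,x_2)=(5,0): 2·5+3·0=10≤12, 6·5+4·0=30≤33, objective 20.
(x_1,x_2)=(2,2): 2·2+3·2=10≤12, 6·2+4·2=20≤33, objective 18.
Maximum is 22 at (x_1,x_2)=(3,2).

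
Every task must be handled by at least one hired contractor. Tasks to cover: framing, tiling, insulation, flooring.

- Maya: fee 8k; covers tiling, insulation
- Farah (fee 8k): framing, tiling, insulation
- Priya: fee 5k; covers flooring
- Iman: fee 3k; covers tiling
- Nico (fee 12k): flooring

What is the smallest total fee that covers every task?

13

This is a weighted set-cover instance.
Choose Farah and Priya: together they cover framing, tiling, insulation, flooring — every task.
Total fee: 8 + 5 = 13.
No cover costs less than 13.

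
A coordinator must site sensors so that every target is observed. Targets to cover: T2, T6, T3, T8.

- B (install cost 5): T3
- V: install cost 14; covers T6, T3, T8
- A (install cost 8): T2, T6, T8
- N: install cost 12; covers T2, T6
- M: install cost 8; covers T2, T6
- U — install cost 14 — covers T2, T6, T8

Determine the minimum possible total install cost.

Choose B and A: together they cover T2, T6, T3, T8 — every target.
Total install cost: 5 + 8 = 13.
No cover costs less than 13.

13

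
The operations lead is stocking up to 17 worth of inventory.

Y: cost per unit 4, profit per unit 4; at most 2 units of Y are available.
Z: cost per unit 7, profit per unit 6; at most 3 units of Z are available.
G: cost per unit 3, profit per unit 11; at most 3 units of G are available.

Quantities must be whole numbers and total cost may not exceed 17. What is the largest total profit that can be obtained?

Take 2×Y and 3×G: cost 17 ≤ 17, profit 2·4 + 3·11 = 41.
G has the best ratio (11/3) and is taken to its limit of 3; remaining capacity is filled optimally with the others.

41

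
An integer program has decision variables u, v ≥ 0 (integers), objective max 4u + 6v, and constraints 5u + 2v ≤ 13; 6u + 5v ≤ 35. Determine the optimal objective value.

36

The continuous relaxation peaks at (0, 6.5) with value 39.00; rounding to a feasible lattice point costs some objective.
(u,v)=(0,6): 5·0+2·6=12≤13, 6·0+5·6=30≤35, objective 36.
(u,v)=(0,5): 5·0+2·5=10≤13, 6·0+5·5=25≤35, objective 30.
No feasible integer point exceeds 36.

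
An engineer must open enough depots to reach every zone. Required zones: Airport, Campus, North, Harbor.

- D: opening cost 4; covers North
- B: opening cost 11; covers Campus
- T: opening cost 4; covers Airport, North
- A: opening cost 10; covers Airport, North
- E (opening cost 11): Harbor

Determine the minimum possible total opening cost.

Choose B, T, and E: together they cover Airport, Campus, North, Harbor — every zone.
Total opening cost: 11 + 4 + 11 = 26.

26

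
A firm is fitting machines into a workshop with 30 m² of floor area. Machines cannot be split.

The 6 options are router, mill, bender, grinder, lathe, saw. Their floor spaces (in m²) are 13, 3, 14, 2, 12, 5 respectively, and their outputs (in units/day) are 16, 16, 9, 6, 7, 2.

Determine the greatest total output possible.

45

Treat it as a binary knapsack problem.
Allowing fractional choices, the relaxed optimum would be about 45.7, but machines are indivisible.
router + mill + grinder + saw: floor space 13 + 3 + 2 + 5 = 23 ≤ 30, output 16 + 16 + 6 + 2 = 40.
router + mill + grinder + lathe: floor space 13 + 3 + 2 + 12 = 30 ≤ 30, output 16 + 16 + 6 + 7 = 45.
router + mill + bender: floor space 13 + 3 + 14 = 30 ≤ 30, output 16 + 16 + 9 = 41.
Best is router, mill, grinder, and lathe with total output 45.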